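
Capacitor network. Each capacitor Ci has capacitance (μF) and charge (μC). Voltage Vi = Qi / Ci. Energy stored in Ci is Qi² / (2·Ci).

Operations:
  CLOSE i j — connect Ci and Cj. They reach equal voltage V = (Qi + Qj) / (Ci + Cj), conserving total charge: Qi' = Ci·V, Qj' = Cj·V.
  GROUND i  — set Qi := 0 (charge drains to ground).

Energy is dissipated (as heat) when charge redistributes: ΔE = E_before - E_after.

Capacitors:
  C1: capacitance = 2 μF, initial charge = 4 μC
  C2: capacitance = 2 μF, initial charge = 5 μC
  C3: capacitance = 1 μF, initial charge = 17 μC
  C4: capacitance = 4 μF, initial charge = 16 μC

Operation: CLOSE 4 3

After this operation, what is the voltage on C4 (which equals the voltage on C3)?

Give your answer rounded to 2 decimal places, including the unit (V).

Initial: C1(2μF, Q=4μC, V=2.00V), C2(2μF, Q=5μC, V=2.50V), C3(1μF, Q=17μC, V=17.00V), C4(4μF, Q=16μC, V=4.00V)
Op 1: CLOSE 4-3: Q_total=33.00, C_total=5.00, V=6.60; Q4=26.40, Q3=6.60; dissipated=67.600

Answer: 6.60 V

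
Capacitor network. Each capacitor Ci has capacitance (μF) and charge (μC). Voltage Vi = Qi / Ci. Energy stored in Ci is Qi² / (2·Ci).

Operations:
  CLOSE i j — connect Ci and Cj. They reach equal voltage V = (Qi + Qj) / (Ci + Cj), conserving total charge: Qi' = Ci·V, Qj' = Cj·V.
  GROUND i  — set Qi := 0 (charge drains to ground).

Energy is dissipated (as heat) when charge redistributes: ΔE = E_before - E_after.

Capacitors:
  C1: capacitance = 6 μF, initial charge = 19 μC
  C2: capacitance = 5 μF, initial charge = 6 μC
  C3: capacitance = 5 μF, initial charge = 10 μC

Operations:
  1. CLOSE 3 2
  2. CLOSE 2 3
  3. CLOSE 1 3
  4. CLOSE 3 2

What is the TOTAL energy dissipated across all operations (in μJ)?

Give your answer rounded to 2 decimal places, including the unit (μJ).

Answer: 5.06 μJ

Derivation:
Initial: C1(6μF, Q=19μC, V=3.17V), C2(5μF, Q=6μC, V=1.20V), C3(5μF, Q=10μC, V=2.00V)
Op 1: CLOSE 3-2: Q_total=16.00, C_total=10.00, V=1.60; Q3=8.00, Q2=8.00; dissipated=0.800
Op 2: CLOSE 2-3: Q_total=16.00, C_total=10.00, V=1.60; Q2=8.00, Q3=8.00; dissipated=0.000
Op 3: CLOSE 1-3: Q_total=27.00, C_total=11.00, V=2.45; Q1=14.73, Q3=12.27; dissipated=3.347
Op 4: CLOSE 3-2: Q_total=20.27, C_total=10.00, V=2.03; Q3=10.14, Q2=10.14; dissipated=0.913
Total dissipated: 5.060 μJ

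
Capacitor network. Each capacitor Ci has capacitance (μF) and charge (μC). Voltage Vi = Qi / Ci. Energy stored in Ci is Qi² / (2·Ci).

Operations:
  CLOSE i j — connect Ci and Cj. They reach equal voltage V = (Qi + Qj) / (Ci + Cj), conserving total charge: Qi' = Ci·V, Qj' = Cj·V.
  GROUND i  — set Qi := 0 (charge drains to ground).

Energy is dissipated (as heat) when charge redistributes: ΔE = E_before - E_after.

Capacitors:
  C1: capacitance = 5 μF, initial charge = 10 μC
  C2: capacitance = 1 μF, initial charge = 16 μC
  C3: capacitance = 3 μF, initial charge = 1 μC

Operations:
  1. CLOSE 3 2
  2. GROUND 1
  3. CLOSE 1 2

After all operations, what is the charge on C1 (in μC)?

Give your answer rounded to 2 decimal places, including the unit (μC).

Answer: 3.54 μC

Derivation:
Initial: C1(5μF, Q=10μC, V=2.00V), C2(1μF, Q=16μC, V=16.00V), C3(3μF, Q=1μC, V=0.33V)
Op 1: CLOSE 3-2: Q_total=17.00, C_total=4.00, V=4.25; Q3=12.75, Q2=4.25; dissipated=92.042
Op 2: GROUND 1: Q1=0; energy lost=10.000
Op 3: CLOSE 1-2: Q_total=4.25, C_total=6.00, V=0.71; Q1=3.54, Q2=0.71; dissipated=7.526
Final charges: Q1=3.54, Q2=0.71, Q3=12.75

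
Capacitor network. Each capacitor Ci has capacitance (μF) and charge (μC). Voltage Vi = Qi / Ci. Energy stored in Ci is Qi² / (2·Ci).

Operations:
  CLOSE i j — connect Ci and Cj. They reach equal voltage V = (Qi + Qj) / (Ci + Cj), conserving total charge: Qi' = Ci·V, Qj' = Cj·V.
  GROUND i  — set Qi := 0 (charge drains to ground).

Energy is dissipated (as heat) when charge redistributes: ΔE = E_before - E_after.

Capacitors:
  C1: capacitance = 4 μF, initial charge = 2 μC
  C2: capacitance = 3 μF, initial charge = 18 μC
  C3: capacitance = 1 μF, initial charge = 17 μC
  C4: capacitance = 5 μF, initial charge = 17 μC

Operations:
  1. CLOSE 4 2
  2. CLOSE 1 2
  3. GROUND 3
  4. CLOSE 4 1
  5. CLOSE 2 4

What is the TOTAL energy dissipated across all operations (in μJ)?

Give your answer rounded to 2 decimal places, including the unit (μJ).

Initial: C1(4μF, Q=2μC, V=0.50V), C2(3μF, Q=18μC, V=6.00V), C3(1μF, Q=17μC, V=17.00V), C4(5μF, Q=17μC, V=3.40V)
Op 1: CLOSE 4-2: Q_total=35.00, C_total=8.00, V=4.38; Q4=21.88, Q2=13.12; dissipated=6.338
Op 2: CLOSE 1-2: Q_total=15.12, C_total=7.00, V=2.16; Q1=8.64, Q2=6.48; dissipated=12.871
Op 3: GROUND 3: Q3=0; energy lost=144.500
Op 4: CLOSE 4-1: Q_total=30.52, C_total=9.00, V=3.39; Q4=16.95, Q1=13.56; dissipated=5.448
Op 5: CLOSE 2-4: Q_total=23.44, C_total=8.00, V=2.93; Q2=8.79, Q4=14.65; dissipated=1.419
Total dissipated: 170.575 μJ

Answer: 170.57 μJ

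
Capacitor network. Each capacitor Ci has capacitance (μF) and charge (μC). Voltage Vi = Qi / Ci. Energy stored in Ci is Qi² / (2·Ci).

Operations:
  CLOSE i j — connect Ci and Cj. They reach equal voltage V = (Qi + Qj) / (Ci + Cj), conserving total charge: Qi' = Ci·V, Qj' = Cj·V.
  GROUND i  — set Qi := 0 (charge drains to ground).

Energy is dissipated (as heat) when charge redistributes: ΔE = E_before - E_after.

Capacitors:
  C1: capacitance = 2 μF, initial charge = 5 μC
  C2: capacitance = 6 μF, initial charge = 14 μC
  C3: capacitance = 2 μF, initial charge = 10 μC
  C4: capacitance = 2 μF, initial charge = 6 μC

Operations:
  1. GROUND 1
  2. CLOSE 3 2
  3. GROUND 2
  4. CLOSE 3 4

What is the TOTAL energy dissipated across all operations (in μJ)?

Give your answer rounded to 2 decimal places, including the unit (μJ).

Initial: C1(2μF, Q=5μC, V=2.50V), C2(6μF, Q=14μC, V=2.33V), C3(2μF, Q=10μC, V=5.00V), C4(2μF, Q=6μC, V=3.00V)
Op 1: GROUND 1: Q1=0; energy lost=6.250
Op 2: CLOSE 3-2: Q_total=24.00, C_total=8.00, V=3.00; Q3=6.00, Q2=18.00; dissipated=5.333
Op 3: GROUND 2: Q2=0; energy lost=27.000
Op 4: CLOSE 3-4: Q_total=12.00, C_total=4.00, V=3.00; Q3=6.00, Q4=6.00; dissipated=0.000
Total dissipated: 38.583 μJ

Answer: 38.58 μJ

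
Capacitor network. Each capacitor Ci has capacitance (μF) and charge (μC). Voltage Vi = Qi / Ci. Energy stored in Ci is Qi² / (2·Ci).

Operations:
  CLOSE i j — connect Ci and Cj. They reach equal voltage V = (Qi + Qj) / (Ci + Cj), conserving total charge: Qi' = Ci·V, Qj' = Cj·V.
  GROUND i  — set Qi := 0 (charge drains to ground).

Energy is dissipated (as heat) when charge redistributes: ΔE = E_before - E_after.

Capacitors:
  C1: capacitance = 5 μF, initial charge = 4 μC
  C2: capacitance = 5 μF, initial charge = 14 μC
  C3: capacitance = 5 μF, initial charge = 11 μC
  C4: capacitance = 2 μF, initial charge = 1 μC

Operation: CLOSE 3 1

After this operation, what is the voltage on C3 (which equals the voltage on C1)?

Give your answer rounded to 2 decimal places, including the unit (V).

Initial: C1(5μF, Q=4μC, V=0.80V), C2(5μF, Q=14μC, V=2.80V), C3(5μF, Q=11μC, V=2.20V), C4(2μF, Q=1μC, V=0.50V)
Op 1: CLOSE 3-1: Q_total=15.00, C_total=10.00, V=1.50; Q3=7.50, Q1=7.50; dissipated=2.450

Answer: 1.50 V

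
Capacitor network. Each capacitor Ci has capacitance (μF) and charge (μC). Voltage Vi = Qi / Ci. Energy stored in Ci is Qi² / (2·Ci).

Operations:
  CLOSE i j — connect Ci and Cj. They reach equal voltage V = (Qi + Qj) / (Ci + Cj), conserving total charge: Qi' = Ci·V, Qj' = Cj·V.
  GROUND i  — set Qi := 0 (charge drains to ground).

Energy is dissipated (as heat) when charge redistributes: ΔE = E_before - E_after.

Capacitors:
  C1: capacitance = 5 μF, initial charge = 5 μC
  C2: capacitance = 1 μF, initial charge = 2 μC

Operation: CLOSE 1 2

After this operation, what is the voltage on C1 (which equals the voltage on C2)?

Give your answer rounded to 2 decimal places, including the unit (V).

Initial: C1(5μF, Q=5μC, V=1.00V), C2(1μF, Q=2μC, V=2.00V)
Op 1: CLOSE 1-2: Q_total=7.00, C_total=6.00, V=1.17; Q1=5.83, Q2=1.17; dissipated=0.417

Answer: 1.17 V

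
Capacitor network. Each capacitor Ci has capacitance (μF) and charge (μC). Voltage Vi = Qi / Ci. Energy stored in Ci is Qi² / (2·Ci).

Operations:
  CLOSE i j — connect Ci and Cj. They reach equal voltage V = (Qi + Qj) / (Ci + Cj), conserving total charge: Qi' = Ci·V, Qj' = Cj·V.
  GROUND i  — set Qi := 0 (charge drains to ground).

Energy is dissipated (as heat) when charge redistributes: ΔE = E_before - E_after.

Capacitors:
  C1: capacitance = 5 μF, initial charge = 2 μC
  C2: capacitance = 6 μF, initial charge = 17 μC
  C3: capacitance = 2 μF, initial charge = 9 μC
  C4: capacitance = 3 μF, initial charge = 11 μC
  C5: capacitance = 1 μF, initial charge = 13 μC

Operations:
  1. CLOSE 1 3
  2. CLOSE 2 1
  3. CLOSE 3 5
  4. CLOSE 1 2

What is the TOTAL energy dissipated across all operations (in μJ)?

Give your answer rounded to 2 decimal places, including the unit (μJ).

Initial: C1(5μF, Q=2μC, V=0.40V), C2(6μF, Q=17μC, V=2.83V), C3(2μF, Q=9μC, V=4.50V), C4(3μF, Q=11μC, V=3.67V), C5(1μF, Q=13μC, V=13.00V)
Op 1: CLOSE 1-3: Q_total=11.00, C_total=7.00, V=1.57; Q1=7.86, Q3=3.14; dissipated=12.007
Op 2: CLOSE 2-1: Q_total=24.86, C_total=11.00, V=2.26; Q2=13.56, Q1=11.30; dissipated=2.171
Op 3: CLOSE 3-5: Q_total=16.14, C_total=3.00, V=5.38; Q3=10.76, Q5=5.38; dissipated=43.537
Op 4: CLOSE 1-2: Q_total=24.86, C_total=11.00, V=2.26; Q1=11.30, Q2=13.56; dissipated=0.000
Total dissipated: 57.716 μJ

Answer: 57.72 μJ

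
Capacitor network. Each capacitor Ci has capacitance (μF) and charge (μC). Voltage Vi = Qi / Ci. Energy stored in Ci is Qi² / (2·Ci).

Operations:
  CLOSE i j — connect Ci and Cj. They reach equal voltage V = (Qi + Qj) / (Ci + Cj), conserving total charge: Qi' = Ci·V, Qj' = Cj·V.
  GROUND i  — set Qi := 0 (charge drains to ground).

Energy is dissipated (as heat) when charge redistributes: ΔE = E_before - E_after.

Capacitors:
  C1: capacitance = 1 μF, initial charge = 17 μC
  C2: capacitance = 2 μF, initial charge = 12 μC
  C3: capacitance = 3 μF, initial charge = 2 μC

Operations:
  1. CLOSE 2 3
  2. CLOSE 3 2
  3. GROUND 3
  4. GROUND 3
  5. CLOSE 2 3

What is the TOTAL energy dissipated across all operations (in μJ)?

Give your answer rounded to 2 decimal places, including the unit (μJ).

Initial: C1(1μF, Q=17μC, V=17.00V), C2(2μF, Q=12μC, V=6.00V), C3(3μF, Q=2μC, V=0.67V)
Op 1: CLOSE 2-3: Q_total=14.00, C_total=5.00, V=2.80; Q2=5.60, Q3=8.40; dissipated=17.067
Op 2: CLOSE 3-2: Q_total=14.00, C_total=5.00, V=2.80; Q3=8.40, Q2=5.60; dissipated=0.000
Op 3: GROUND 3: Q3=0; energy lost=11.760
Op 4: GROUND 3: Q3=0; energy lost=0.000
Op 5: CLOSE 2-3: Q_total=5.60, C_total=5.00, V=1.12; Q2=2.24, Q3=3.36; dissipated=4.704
Total dissipated: 33.531 μJ

Answer: 33.53 μJ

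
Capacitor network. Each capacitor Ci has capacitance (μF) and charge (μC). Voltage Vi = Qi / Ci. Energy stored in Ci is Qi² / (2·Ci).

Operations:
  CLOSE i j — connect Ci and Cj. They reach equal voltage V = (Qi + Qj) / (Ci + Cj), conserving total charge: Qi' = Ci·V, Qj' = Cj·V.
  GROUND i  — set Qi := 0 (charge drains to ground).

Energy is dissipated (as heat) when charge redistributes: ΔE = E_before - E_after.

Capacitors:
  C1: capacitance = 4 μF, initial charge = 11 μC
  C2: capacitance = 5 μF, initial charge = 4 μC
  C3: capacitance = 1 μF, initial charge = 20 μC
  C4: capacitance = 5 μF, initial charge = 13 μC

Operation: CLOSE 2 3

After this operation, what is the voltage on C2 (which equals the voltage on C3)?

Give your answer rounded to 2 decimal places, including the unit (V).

Answer: 4.00 V

Derivation:
Initial: C1(4μF, Q=11μC, V=2.75V), C2(5μF, Q=4μC, V=0.80V), C3(1μF, Q=20μC, V=20.00V), C4(5μF, Q=13μC, V=2.60V)
Op 1: CLOSE 2-3: Q_total=24.00, C_total=6.00, V=4.00; Q2=20.00, Q3=4.00; dissipated=153.600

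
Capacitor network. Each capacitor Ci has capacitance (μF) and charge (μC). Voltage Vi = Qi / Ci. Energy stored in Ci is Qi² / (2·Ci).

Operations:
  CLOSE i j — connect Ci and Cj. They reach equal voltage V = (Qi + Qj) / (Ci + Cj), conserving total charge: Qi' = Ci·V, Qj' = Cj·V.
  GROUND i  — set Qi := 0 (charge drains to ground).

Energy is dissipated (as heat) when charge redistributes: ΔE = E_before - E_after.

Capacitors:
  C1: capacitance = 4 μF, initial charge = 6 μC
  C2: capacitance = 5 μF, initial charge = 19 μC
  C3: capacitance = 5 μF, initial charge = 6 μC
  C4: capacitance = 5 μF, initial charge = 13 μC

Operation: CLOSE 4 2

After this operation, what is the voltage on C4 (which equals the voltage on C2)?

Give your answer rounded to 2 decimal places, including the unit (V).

Answer: 3.20 V

Derivation:
Initial: C1(4μF, Q=6μC, V=1.50V), C2(5μF, Q=19μC, V=3.80V), C3(5μF, Q=6μC, V=1.20V), C4(5μF, Q=13μC, V=2.60V)
Op 1: CLOSE 4-2: Q_total=32.00, C_total=10.00, V=3.20; Q4=16.00, Q2=16.00; dissipated=1.800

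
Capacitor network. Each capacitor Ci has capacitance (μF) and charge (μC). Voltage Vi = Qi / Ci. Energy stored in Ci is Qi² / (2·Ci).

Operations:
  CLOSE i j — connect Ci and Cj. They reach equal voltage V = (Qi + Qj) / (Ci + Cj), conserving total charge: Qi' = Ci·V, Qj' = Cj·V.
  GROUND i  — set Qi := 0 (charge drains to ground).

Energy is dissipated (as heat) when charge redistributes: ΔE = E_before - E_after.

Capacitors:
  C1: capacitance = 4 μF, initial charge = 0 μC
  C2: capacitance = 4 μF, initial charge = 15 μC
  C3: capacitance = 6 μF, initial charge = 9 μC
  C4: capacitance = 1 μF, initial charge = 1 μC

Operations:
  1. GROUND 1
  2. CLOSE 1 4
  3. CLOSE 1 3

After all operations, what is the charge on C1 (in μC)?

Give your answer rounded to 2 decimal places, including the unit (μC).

Answer: 3.92 μC

Derivation:
Initial: C1(4μF, Q=0μC, V=0.00V), C2(4μF, Q=15μC, V=3.75V), C3(6μF, Q=9μC, V=1.50V), C4(1μF, Q=1μC, V=1.00V)
Op 1: GROUND 1: Q1=0; energy lost=0.000
Op 2: CLOSE 1-4: Q_total=1.00, C_total=5.00, V=0.20; Q1=0.80, Q4=0.20; dissipated=0.400
Op 3: CLOSE 1-3: Q_total=9.80, C_total=10.00, V=0.98; Q1=3.92, Q3=5.88; dissipated=2.028
Final charges: Q1=3.92, Q2=15.00, Q3=5.88, Q4=0.20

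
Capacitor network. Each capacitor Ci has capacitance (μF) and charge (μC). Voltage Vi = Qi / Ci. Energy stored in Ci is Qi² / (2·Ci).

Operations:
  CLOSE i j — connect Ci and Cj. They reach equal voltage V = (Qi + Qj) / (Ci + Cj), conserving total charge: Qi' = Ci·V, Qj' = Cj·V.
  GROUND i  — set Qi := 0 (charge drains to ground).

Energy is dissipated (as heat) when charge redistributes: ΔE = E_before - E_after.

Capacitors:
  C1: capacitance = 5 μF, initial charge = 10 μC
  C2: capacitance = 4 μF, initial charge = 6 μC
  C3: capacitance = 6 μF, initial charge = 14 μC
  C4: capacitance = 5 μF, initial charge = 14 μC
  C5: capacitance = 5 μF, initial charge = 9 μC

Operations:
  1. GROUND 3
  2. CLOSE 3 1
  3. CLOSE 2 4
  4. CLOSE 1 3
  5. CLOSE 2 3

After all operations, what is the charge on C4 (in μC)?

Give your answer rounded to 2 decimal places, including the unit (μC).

Initial: C1(5μF, Q=10μC, V=2.00V), C2(4μF, Q=6μC, V=1.50V), C3(6μF, Q=14μC, V=2.33V), C4(5μF, Q=14μC, V=2.80V), C5(5μF, Q=9μC, V=1.80V)
Op 1: GROUND 3: Q3=0; energy lost=16.333
Op 2: CLOSE 3-1: Q_total=10.00, C_total=11.00, V=0.91; Q3=5.45, Q1=4.55; dissipated=5.455
Op 3: CLOSE 2-4: Q_total=20.00, C_total=9.00, V=2.22; Q2=8.89, Q4=11.11; dissipated=1.878
Op 4: CLOSE 1-3: Q_total=10.00, C_total=11.00, V=0.91; Q1=4.55, Q3=5.45; dissipated=0.000
Op 5: CLOSE 2-3: Q_total=14.34, C_total=10.00, V=1.43; Q2=5.74, Q3=8.61; dissipated=2.069
Final charges: Q1=4.55, Q2=5.74, Q3=8.61, Q4=11.11, Q5=9.00

Answer: 11.11 μC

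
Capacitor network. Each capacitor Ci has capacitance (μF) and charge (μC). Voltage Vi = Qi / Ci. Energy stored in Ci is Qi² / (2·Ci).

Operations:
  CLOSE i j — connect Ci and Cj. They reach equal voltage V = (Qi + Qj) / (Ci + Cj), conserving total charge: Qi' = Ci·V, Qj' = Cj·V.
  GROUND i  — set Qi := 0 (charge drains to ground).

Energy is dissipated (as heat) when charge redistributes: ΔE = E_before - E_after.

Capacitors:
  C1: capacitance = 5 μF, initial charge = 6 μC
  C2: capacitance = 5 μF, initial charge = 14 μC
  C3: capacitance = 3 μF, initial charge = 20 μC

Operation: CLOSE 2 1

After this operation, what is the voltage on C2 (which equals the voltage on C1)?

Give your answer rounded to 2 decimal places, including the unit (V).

Answer: 2.00 V

Derivation:
Initial: C1(5μF, Q=6μC, V=1.20V), C2(5μF, Q=14μC, V=2.80V), C3(3μF, Q=20μC, V=6.67V)
Op 1: CLOSE 2-1: Q_total=20.00, C_total=10.00, V=2.00; Q2=10.00, Q1=10.00; dissipated=3.200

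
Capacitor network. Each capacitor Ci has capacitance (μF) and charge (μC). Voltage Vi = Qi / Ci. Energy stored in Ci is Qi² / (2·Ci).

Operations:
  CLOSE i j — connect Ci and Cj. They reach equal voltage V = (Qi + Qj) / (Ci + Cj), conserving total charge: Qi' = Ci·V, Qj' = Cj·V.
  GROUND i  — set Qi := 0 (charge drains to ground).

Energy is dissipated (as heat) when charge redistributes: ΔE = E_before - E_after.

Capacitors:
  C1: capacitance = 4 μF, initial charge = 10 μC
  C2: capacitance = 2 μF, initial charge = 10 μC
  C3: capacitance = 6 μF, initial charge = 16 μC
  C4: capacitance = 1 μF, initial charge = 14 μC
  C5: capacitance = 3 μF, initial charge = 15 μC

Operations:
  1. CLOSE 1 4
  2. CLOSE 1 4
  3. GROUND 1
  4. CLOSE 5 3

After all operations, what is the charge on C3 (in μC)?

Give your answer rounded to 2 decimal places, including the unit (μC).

Initial: C1(4μF, Q=10μC, V=2.50V), C2(2μF, Q=10μC, V=5.00V), C3(6μF, Q=16μC, V=2.67V), C4(1μF, Q=14μC, V=14.00V), C5(3μF, Q=15μC, V=5.00V)
Op 1: CLOSE 1-4: Q_total=24.00, C_total=5.00, V=4.80; Q1=19.20, Q4=4.80; dissipated=52.900
Op 2: CLOSE 1-4: Q_total=24.00, C_total=5.00, V=4.80; Q1=19.20, Q4=4.80; dissipated=0.000
Op 3: GROUND 1: Q1=0; energy lost=46.080
Op 4: CLOSE 5-3: Q_total=31.00, C_total=9.00, V=3.44; Q5=10.33, Q3=20.67; dissipated=5.444
Final charges: Q1=0.00, Q2=10.00, Q3=20.67, Q4=4.80, Q5=10.33

Answer: 20.67 μC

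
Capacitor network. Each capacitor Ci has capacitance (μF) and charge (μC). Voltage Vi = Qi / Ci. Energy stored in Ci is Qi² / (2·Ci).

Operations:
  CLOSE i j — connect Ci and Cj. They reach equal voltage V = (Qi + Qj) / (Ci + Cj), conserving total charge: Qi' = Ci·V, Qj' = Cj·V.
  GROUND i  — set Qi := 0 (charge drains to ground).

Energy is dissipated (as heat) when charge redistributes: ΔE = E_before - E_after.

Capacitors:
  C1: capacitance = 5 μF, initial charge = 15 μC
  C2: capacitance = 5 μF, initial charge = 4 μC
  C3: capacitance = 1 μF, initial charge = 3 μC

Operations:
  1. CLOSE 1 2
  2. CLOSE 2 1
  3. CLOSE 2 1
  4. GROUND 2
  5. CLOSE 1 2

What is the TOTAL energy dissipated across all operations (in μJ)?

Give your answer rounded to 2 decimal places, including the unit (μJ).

Answer: 19.59 μJ

Derivation:
Initial: C1(5μF, Q=15μC, V=3.00V), C2(5μF, Q=4μC, V=0.80V), C3(1μF, Q=3μC, V=3.00V)
Op 1: CLOSE 1-2: Q_total=19.00, C_total=10.00, V=1.90; Q1=9.50, Q2=9.50; dissipated=6.050
Op 2: CLOSE 2-1: Q_total=19.00, C_total=10.00, V=1.90; Q2=9.50, Q1=9.50; dissipated=0.000
Op 3: CLOSE 2-1: Q_total=19.00, C_total=10.00, V=1.90; Q2=9.50, Q1=9.50; dissipated=0.000
Op 4: GROUND 2: Q2=0; energy lost=9.025
Op 5: CLOSE 1-2: Q_total=9.50, C_total=10.00, V=0.95; Q1=4.75, Q2=4.75; dissipated=4.513
Total dissipated: 19.587 μJ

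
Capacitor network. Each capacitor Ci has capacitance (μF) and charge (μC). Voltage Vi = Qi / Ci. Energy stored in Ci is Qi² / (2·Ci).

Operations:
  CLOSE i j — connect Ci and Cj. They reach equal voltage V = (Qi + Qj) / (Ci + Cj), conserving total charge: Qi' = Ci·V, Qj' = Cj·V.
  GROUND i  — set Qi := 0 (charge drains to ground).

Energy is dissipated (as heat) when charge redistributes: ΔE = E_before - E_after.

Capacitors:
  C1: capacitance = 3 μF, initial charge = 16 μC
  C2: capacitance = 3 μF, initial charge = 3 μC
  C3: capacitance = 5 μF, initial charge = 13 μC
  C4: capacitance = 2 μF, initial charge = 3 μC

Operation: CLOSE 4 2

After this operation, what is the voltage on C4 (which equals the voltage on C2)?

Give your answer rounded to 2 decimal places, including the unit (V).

Initial: C1(3μF, Q=16μC, V=5.33V), C2(3μF, Q=3μC, V=1.00V), C3(5μF, Q=13μC, V=2.60V), C4(2μF, Q=3μC, V=1.50V)
Op 1: CLOSE 4-2: Q_total=6.00, C_total=5.00, V=1.20; Q4=2.40, Q2=3.60; dissipated=0.150

Answer: 1.20 V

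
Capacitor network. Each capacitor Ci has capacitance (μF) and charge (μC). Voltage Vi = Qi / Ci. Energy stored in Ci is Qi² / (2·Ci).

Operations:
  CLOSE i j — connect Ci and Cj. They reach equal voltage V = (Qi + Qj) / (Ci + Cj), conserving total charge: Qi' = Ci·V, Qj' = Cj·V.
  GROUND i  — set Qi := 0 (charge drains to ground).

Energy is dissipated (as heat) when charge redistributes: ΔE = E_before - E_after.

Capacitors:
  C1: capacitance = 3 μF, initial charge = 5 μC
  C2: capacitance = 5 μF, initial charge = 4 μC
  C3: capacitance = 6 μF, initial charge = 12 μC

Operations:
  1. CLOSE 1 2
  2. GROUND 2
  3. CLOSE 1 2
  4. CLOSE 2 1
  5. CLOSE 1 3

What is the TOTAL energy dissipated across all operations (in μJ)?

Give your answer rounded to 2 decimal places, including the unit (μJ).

Answer: 7.55 μJ

Derivation:
Initial: C1(3μF, Q=5μC, V=1.67V), C2(5μF, Q=4μC, V=0.80V), C3(6μF, Q=12μC, V=2.00V)
Op 1: CLOSE 1-2: Q_total=9.00, C_total=8.00, V=1.12; Q1=3.38, Q2=5.62; dissipated=0.704
Op 2: GROUND 2: Q2=0; energy lost=3.164
Op 3: CLOSE 1-2: Q_total=3.38, C_total=8.00, V=0.42; Q1=1.27, Q2=2.11; dissipated=1.187
Op 4: CLOSE 2-1: Q_total=3.38, C_total=8.00, V=0.42; Q2=2.11, Q1=1.27; dissipated=0.000
Op 5: CLOSE 1-3: Q_total=13.27, C_total=9.00, V=1.47; Q1=4.42, Q3=8.84; dissipated=2.490
Total dissipated: 7.545 μJ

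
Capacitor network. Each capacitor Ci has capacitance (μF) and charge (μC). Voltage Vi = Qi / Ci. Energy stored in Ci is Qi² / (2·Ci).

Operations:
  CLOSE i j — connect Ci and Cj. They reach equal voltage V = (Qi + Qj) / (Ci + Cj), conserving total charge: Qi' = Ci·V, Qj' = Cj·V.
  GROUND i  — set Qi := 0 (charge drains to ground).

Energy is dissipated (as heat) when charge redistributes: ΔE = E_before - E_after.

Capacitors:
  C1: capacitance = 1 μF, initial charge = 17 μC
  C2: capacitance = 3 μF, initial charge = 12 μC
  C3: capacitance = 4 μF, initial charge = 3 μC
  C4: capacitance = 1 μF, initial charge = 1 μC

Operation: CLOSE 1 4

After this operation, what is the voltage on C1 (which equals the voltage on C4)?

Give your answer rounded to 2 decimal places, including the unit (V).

Answer: 9.00 V

Derivation:
Initial: C1(1μF, Q=17μC, V=17.00V), C2(3μF, Q=12μC, V=4.00V), C3(4μF, Q=3μC, V=0.75V), C4(1μF, Q=1μC, V=1.00V)
Op 1: CLOSE 1-4: Q_total=18.00, C_total=2.00, V=9.00; Q1=9.00, Q4=9.00; dissipated=64.000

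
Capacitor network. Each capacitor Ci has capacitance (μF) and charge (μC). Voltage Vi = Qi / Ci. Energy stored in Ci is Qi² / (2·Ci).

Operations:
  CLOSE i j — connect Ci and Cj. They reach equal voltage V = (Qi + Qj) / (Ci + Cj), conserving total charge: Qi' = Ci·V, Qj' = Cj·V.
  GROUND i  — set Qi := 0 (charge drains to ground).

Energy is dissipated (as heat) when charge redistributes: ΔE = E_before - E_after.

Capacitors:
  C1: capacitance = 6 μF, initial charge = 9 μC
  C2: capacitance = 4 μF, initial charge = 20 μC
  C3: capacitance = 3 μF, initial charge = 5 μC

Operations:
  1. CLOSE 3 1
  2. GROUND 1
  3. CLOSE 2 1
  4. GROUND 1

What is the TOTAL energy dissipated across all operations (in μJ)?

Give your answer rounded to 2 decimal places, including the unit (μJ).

Answer: 49.29 μJ

Derivation:
Initial: C1(6μF, Q=9μC, V=1.50V), C2(4μF, Q=20μC, V=5.00V), C3(3μF, Q=5μC, V=1.67V)
Op 1: CLOSE 3-1: Q_total=14.00, C_total=9.00, V=1.56; Q3=4.67, Q1=9.33; dissipated=0.028
Op 2: GROUND 1: Q1=0; energy lost=7.259
Op 3: CLOSE 2-1: Q_total=20.00, C_total=10.00, V=2.00; Q2=8.00, Q1=12.00; dissipated=30.000
Op 4: GROUND 1: Q1=0; energy lost=12.000
Total dissipated: 49.287 μJ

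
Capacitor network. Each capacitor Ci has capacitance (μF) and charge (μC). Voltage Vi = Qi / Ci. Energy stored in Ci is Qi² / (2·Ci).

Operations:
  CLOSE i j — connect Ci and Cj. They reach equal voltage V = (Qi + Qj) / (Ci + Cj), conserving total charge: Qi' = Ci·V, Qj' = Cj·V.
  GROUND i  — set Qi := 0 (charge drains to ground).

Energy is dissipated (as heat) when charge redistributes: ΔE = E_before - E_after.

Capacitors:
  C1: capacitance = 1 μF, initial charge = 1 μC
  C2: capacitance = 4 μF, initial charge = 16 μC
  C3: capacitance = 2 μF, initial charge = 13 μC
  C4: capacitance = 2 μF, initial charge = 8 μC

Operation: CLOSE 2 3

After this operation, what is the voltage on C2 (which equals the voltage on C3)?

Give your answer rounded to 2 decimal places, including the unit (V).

Initial: C1(1μF, Q=1μC, V=1.00V), C2(4μF, Q=16μC, V=4.00V), C3(2μF, Q=13μC, V=6.50V), C4(2μF, Q=8μC, V=4.00V)
Op 1: CLOSE 2-3: Q_total=29.00, C_total=6.00, V=4.83; Q2=19.33, Q3=9.67; dissipated=4.167

Answer: 4.83 V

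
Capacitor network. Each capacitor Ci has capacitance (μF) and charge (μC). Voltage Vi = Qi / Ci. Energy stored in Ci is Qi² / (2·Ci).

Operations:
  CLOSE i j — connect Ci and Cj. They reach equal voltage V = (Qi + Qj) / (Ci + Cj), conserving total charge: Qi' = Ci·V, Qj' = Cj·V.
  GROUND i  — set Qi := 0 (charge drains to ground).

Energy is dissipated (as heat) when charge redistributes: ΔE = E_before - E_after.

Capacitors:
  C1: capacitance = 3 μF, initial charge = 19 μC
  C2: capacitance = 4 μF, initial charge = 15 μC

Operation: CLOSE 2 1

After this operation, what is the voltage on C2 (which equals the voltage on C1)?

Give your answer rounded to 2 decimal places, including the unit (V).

Answer: 4.86 V

Derivation:
Initial: C1(3μF, Q=19μC, V=6.33V), C2(4μF, Q=15μC, V=3.75V)
Op 1: CLOSE 2-1: Q_total=34.00, C_total=7.00, V=4.86; Q2=19.43, Q1=14.57; dissipated=5.720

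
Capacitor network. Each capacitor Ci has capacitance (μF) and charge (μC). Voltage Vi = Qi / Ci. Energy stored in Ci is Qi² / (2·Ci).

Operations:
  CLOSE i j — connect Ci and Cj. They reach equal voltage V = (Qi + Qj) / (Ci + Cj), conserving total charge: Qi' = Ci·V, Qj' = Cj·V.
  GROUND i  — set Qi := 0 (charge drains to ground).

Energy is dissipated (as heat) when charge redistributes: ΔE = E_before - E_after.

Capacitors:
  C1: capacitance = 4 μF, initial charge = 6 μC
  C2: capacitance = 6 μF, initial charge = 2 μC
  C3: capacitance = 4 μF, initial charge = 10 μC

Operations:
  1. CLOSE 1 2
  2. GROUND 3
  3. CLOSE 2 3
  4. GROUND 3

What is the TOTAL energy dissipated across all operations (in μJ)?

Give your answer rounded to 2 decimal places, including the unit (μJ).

Initial: C1(4μF, Q=6μC, V=1.50V), C2(6μF, Q=2μC, V=0.33V), C3(4μF, Q=10μC, V=2.50V)
Op 1: CLOSE 1-2: Q_total=8.00, C_total=10.00, V=0.80; Q1=3.20, Q2=4.80; dissipated=1.633
Op 2: GROUND 3: Q3=0; energy lost=12.500
Op 3: CLOSE 2-3: Q_total=4.80, C_total=10.00, V=0.48; Q2=2.88, Q3=1.92; dissipated=0.768
Op 4: GROUND 3: Q3=0; energy lost=0.461
Total dissipated: 15.362 μJ

Answer: 15.36 μJ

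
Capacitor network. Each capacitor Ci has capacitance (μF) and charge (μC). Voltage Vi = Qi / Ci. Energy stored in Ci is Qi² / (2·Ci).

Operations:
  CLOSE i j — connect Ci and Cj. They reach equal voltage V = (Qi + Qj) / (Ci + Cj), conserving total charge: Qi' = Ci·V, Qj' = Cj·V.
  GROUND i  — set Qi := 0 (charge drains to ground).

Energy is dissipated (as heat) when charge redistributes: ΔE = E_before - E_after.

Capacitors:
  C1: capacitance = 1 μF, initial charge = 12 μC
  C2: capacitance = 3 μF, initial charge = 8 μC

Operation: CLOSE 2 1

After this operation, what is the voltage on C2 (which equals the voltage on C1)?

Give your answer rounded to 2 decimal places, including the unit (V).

Initial: C1(1μF, Q=12μC, V=12.00V), C2(3μF, Q=8μC, V=2.67V)
Op 1: CLOSE 2-1: Q_total=20.00, C_total=4.00, V=5.00; Q2=15.00, Q1=5.00; dissipated=32.667

Answer: 5.00 V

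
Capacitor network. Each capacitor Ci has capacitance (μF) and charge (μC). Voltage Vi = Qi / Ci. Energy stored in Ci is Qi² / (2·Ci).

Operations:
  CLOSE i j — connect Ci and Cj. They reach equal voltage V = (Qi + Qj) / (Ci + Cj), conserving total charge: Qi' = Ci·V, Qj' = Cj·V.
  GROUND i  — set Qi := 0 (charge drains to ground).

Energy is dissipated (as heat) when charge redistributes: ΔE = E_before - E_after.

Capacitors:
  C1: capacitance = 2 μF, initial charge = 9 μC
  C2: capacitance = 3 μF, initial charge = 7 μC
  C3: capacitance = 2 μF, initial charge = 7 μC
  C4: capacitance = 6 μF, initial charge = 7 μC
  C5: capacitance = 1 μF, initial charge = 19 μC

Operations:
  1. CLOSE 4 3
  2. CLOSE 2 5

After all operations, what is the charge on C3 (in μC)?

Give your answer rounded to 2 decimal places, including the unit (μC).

Answer: 3.50 μC

Derivation:
Initial: C1(2μF, Q=9μC, V=4.50V), C2(3μF, Q=7μC, V=2.33V), C3(2μF, Q=7μC, V=3.50V), C4(6μF, Q=7μC, V=1.17V), C5(1μF, Q=19μC, V=19.00V)
Op 1: CLOSE 4-3: Q_total=14.00, C_total=8.00, V=1.75; Q4=10.50, Q3=3.50; dissipated=4.083
Op 2: CLOSE 2-5: Q_total=26.00, C_total=4.00, V=6.50; Q2=19.50, Q5=6.50; dissipated=104.167
Final charges: Q1=9.00, Q2=19.50, Q3=3.50, Q4=10.50, Q5=6.50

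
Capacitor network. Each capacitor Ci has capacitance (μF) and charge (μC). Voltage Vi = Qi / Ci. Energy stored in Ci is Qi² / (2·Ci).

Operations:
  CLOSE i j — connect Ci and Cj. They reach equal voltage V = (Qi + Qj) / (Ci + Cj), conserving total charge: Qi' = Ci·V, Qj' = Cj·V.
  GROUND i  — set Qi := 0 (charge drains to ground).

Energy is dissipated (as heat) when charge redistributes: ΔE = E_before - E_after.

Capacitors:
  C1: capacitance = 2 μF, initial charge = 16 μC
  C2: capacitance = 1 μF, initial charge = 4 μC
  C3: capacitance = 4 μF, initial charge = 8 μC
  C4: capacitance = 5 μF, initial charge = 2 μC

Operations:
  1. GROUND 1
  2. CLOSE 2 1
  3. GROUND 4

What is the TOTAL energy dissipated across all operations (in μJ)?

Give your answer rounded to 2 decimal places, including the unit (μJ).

Initial: C1(2μF, Q=16μC, V=8.00V), C2(1μF, Q=4μC, V=4.00V), C3(4μF, Q=8μC, V=2.00V), C4(5μF, Q=2μC, V=0.40V)
Op 1: GROUND 1: Q1=0; energy lost=64.000
Op 2: CLOSE 2-1: Q_total=4.00, C_total=3.00, V=1.33; Q2=1.33, Q1=2.67; dissipated=5.333
Op 3: GROUND 4: Q4=0; energy lost=0.400
Total dissipated: 69.733 μJ

Answer: 69.73 μJ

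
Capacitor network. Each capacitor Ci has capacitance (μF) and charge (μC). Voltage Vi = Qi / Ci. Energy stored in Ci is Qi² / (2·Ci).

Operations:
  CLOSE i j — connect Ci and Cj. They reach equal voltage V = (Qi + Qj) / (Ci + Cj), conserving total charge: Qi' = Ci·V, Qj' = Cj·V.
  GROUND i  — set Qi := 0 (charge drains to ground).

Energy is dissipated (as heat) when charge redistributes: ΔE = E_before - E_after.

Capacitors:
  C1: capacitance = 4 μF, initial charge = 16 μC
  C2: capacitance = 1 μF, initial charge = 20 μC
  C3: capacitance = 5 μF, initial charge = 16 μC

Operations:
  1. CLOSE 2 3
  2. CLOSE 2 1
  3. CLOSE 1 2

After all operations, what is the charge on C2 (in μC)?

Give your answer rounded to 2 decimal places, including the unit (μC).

Initial: C1(4μF, Q=16μC, V=4.00V), C2(1μF, Q=20μC, V=20.00V), C3(5μF, Q=16μC, V=3.20V)
Op 1: CLOSE 2-3: Q_total=36.00, C_total=6.00, V=6.00; Q2=6.00, Q3=30.00; dissipated=117.600
Op 2: CLOSE 2-1: Q_total=22.00, C_total=5.00, V=4.40; Q2=4.40, Q1=17.60; dissipated=1.600
Op 3: CLOSE 1-2: Q_total=22.00, C_total=5.00, V=4.40; Q1=17.60, Q2=4.40; dissipated=0.000
Final charges: Q1=17.60, Q2=4.40, Q3=30.00

Answer: 4.40 μC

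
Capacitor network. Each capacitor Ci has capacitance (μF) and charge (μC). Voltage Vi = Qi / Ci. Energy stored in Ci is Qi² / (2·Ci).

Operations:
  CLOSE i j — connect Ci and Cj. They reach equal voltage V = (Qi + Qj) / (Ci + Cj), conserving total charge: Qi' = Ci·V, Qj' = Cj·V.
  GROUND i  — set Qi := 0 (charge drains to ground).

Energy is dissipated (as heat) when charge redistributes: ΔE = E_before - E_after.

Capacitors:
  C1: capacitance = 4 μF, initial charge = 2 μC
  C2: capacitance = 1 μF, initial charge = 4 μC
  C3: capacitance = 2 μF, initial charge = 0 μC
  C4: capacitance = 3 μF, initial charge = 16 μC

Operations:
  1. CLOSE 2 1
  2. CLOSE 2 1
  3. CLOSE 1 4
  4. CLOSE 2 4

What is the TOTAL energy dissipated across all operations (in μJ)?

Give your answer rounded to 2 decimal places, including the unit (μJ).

Initial: C1(4μF, Q=2μC, V=0.50V), C2(1μF, Q=4μC, V=4.00V), C3(2μF, Q=0μC, V=0.00V), C4(3μF, Q=16μC, V=5.33V)
Op 1: CLOSE 2-1: Q_total=6.00, C_total=5.00, V=1.20; Q2=1.20, Q1=4.80; dissipated=4.900
Op 2: CLOSE 2-1: Q_total=6.00, C_total=5.00, V=1.20; Q2=1.20, Q1=4.80; dissipated=0.000
Op 3: CLOSE 1-4: Q_total=20.80, C_total=7.00, V=2.97; Q1=11.89, Q4=8.91; dissipated=14.644
Op 4: CLOSE 2-4: Q_total=10.11, C_total=4.00, V=2.53; Q2=2.53, Q4=7.59; dissipated=1.177
Total dissipated: 20.721 μJ

Answer: 20.72 μJ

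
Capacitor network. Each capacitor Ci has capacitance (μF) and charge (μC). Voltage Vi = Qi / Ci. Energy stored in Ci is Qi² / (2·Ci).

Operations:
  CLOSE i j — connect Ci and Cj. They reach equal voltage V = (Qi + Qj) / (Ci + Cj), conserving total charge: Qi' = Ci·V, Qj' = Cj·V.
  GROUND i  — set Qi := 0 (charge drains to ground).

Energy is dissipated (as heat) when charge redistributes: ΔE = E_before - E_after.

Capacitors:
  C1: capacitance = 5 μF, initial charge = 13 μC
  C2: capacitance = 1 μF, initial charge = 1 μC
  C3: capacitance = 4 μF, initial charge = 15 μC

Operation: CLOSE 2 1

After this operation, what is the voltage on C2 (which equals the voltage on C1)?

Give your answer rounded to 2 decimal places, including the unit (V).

Answer: 2.33 V

Derivation:
Initial: C1(5μF, Q=13μC, V=2.60V), C2(1μF, Q=1μC, V=1.00V), C3(4μF, Q=15μC, V=3.75V)
Op 1: CLOSE 2-1: Q_total=14.00, C_total=6.00, V=2.33; Q2=2.33, Q1=11.67; dissipated=1.067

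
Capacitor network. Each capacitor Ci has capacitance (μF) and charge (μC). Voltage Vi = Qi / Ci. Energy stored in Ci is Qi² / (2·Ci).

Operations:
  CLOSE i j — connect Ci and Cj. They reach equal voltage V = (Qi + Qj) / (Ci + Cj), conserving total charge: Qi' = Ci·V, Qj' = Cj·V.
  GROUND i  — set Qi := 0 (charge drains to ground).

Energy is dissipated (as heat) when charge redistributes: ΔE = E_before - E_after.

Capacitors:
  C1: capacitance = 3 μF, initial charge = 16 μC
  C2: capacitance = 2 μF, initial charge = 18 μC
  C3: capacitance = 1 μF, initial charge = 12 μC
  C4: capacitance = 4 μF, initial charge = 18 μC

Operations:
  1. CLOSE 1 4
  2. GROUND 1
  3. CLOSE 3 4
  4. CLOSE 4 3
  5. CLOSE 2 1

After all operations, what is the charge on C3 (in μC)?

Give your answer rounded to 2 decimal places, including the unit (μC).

Answer: 6.29 μC

Derivation:
Initial: C1(3μF, Q=16μC, V=5.33V), C2(2μF, Q=18μC, V=9.00V), C3(1μF, Q=12μC, V=12.00V), C4(4μF, Q=18μC, V=4.50V)
Op 1: CLOSE 1-4: Q_total=34.00, C_total=7.00, V=4.86; Q1=14.57, Q4=19.43; dissipated=0.595
Op 2: GROUND 1: Q1=0; energy lost=35.388
Op 3: CLOSE 3-4: Q_total=31.43, C_total=5.00, V=6.29; Q3=6.29, Q4=25.14; dissipated=20.408
Op 4: CLOSE 4-3: Q_total=31.43, C_total=5.00, V=6.29; Q4=25.14, Q3=6.29; dissipated=0.000
Op 5: CLOSE 2-1: Q_total=18.00, C_total=5.00, V=3.60; Q2=7.20, Q1=10.80; dissipated=48.600
Final charges: Q1=10.80, Q2=7.20, Q3=6.29, Q4=25.14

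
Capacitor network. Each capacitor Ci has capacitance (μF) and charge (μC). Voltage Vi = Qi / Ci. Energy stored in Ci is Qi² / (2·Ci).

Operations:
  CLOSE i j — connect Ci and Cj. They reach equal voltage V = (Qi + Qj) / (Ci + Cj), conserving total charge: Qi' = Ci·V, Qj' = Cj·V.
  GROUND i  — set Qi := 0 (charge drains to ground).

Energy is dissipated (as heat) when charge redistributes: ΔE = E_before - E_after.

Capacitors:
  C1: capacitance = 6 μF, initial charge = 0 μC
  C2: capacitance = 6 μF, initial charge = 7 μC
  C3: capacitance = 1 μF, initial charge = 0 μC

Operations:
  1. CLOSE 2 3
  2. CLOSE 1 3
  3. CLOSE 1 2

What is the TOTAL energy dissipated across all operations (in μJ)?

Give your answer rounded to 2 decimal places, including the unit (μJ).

Initial: C1(6μF, Q=0μC, V=0.00V), C2(6μF, Q=7μC, V=1.17V), C3(1μF, Q=0μC, V=0.00V)
Op 1: CLOSE 2-3: Q_total=7.00, C_total=7.00, V=1.00; Q2=6.00, Q3=1.00; dissipated=0.583
Op 2: CLOSE 1-3: Q_total=1.00, C_total=7.00, V=0.14; Q1=0.86, Q3=0.14; dissipated=0.429
Op 3: CLOSE 1-2: Q_total=6.86, C_total=12.00, V=0.57; Q1=3.43, Q2=3.43; dissipated=1.102
Total dissipated: 2.114 μJ

Answer: 2.11 μJ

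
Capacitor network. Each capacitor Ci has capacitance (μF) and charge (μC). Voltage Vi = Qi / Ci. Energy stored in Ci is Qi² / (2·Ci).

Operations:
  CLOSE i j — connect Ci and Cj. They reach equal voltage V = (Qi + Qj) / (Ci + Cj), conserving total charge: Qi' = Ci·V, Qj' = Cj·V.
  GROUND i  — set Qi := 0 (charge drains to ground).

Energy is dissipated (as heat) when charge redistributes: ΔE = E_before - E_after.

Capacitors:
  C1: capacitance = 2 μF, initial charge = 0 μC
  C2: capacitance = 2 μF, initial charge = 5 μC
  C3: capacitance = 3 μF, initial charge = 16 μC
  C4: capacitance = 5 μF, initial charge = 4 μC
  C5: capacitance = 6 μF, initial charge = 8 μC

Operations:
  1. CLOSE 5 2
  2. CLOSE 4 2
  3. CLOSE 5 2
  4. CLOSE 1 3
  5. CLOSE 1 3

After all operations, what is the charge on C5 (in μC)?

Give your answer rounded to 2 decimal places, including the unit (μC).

Initial: C1(2μF, Q=0μC, V=0.00V), C2(2μF, Q=5μC, V=2.50V), C3(3μF, Q=16μC, V=5.33V), C4(5μF, Q=4μC, V=0.80V), C5(6μF, Q=8μC, V=1.33V)
Op 1: CLOSE 5-2: Q_total=13.00, C_total=8.00, V=1.62; Q5=9.75, Q2=3.25; dissipated=1.021
Op 2: CLOSE 4-2: Q_total=7.25, C_total=7.00, V=1.04; Q4=5.18, Q2=2.07; dissipated=0.486
Op 3: CLOSE 5-2: Q_total=11.82, C_total=8.00, V=1.48; Q5=8.87, Q2=2.96; dissipated=0.260
Op 4: CLOSE 1-3: Q_total=16.00, C_total=5.00, V=3.20; Q1=6.40, Q3=9.60; dissipated=17.067
Op 5: CLOSE 1-3: Q_total=16.00, C_total=5.00, V=3.20; Q1=6.40, Q3=9.60; dissipated=0.000
Final charges: Q1=6.40, Q2=2.96, Q3=9.60, Q4=5.18, Q5=8.87

Answer: 8.87 μC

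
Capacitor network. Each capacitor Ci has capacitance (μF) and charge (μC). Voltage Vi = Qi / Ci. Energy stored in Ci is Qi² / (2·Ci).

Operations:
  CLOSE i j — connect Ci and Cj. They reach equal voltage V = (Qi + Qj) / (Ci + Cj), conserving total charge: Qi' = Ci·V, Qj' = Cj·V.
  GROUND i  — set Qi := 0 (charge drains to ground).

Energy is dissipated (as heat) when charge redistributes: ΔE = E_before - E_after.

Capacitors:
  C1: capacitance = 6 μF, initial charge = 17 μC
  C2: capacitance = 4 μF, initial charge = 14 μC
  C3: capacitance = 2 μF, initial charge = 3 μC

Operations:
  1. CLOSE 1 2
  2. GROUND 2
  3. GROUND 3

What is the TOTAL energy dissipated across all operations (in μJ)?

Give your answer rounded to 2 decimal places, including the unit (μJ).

Answer: 22.00 μJ

Derivation:
Initial: C1(6μF, Q=17μC, V=2.83V), C2(4μF, Q=14μC, V=3.50V), C3(2μF, Q=3μC, V=1.50V)
Op 1: CLOSE 1-2: Q_total=31.00, C_total=10.00, V=3.10; Q1=18.60, Q2=12.40; dissipated=0.533
Op 2: GROUND 2: Q2=0; energy lost=19.220
Op 3: GROUND 3: Q3=0; energy lost=2.250
Total dissipated: 22.003 μJ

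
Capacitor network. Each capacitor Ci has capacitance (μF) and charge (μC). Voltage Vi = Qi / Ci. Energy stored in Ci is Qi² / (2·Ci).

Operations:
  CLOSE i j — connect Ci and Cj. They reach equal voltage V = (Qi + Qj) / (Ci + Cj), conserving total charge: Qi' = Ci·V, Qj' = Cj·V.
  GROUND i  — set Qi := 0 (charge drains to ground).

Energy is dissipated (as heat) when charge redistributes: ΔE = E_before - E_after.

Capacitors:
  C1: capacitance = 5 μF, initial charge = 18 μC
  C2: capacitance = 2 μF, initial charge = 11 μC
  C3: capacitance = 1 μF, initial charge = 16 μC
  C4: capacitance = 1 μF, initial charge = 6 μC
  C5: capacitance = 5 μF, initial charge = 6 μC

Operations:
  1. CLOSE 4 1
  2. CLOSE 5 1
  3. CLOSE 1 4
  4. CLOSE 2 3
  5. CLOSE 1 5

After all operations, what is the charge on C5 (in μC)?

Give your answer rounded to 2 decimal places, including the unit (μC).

Answer: 13.58 μC

Derivation:
Initial: C1(5μF, Q=18μC, V=3.60V), C2(2μF, Q=11μC, V=5.50V), C3(1μF, Q=16μC, V=16.00V), C4(1μF, Q=6μC, V=6.00V), C5(5μF, Q=6μC, V=1.20V)
Op 1: CLOSE 4-1: Q_total=24.00, C_total=6.00, V=4.00; Q4=4.00, Q1=20.00; dissipated=2.400
Op 2: CLOSE 5-1: Q_total=26.00, C_total=10.00, V=2.60; Q5=13.00, Q1=13.00; dissipated=9.800
Op 3: CLOSE 1-4: Q_total=17.00, C_total=6.00, V=2.83; Q1=14.17, Q4=2.83; dissipated=0.817
Op 4: CLOSE 2-3: Q_total=27.00, C_total=3.00, V=9.00; Q2=18.00, Q3=9.00; dissipated=36.750
Op 5: CLOSE 1-5: Q_total=27.17, C_total=10.00, V=2.72; Q1=13.58, Q5=13.58; dissipated=0.068
Final charges: Q1=13.58, Q2=18.00, Q3=9.00, Q4=2.83, Q5=13.58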